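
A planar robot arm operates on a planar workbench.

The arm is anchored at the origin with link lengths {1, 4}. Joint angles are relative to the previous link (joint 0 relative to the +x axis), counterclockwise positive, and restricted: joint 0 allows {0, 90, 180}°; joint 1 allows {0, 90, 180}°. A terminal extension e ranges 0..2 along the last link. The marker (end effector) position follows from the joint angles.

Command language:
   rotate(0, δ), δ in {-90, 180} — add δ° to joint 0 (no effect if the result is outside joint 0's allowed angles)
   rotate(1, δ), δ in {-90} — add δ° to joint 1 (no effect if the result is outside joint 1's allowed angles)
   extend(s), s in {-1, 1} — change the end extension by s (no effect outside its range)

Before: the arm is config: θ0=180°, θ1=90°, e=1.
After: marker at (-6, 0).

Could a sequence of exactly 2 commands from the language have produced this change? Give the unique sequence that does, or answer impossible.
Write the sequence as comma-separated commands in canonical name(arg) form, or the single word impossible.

start: config: θ0=180°, θ1=90°, e=1
1. rotate(1, -90) → config: θ0=180°, θ1=0°, e=1
2. rotate(1, -90) → config: θ0=180°, θ1=0°, e=1
no rival 2-sequence matches.

rotate(1, -90), rotate(1, -90)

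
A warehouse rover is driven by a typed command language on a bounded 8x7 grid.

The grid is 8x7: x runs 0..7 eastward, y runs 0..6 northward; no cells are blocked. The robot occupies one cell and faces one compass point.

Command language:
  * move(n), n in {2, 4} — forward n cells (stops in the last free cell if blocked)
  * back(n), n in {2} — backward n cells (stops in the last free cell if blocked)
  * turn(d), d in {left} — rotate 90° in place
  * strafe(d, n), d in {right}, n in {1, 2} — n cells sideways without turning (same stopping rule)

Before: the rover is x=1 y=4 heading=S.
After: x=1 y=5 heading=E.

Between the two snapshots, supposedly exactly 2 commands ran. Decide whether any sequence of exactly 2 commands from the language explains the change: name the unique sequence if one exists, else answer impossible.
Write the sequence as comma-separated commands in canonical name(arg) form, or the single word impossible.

impossible

all 36 sequences checked — none match.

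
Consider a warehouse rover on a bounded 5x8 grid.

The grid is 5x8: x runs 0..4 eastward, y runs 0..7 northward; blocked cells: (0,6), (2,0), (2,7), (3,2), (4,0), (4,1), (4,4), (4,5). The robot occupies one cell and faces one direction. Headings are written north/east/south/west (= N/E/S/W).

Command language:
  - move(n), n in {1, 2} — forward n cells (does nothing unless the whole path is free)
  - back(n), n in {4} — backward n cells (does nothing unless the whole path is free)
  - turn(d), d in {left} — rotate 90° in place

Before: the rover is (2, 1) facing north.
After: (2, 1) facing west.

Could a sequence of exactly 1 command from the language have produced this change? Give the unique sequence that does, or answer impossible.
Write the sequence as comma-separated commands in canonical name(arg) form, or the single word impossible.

turn(left)

key: (2,1) unchanged — the single command moves nothing
start: (2, 1) facing north
step 1 (turn(left)): (2, 1) facing west
no other 1-command option fits: unique.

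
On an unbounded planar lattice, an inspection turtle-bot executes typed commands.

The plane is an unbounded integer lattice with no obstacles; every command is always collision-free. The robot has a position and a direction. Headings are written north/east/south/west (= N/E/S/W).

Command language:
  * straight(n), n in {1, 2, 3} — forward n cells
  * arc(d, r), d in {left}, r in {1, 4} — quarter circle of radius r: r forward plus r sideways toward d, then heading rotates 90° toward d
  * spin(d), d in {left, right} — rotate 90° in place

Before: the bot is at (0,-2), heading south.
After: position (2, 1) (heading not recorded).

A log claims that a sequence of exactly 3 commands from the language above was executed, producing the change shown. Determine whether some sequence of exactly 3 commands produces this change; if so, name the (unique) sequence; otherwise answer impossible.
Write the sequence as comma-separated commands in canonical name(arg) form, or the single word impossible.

key: running straight(3) before arc(left, 1) would end elsewhere — order is forced
start: at (0,-2), heading south
[1] after arc(left, 1): at (1,-3), heading east
[2] after arc(left, 1): at (2,-2), heading north
[3] after straight(3): at (2,1), heading north
uniquely the one of 343 3-step routes that fits.

arc(left, 1), arc(left, 1), straight(3)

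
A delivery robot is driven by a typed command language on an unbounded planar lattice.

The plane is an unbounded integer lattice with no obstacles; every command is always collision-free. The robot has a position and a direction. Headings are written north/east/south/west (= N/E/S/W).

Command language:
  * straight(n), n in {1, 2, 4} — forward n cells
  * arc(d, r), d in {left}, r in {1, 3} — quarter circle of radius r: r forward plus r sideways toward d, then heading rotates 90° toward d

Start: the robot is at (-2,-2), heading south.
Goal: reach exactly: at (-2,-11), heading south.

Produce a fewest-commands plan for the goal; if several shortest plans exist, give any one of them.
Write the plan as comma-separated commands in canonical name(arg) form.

straight(1), straight(4), straight(4)

start: at (-2,-2), heading south
t=1 straight(1) ⇒ at (-2,-3), heading south
t=2 straight(4) ⇒ at (-2,-7), heading south
t=3 straight(4) ⇒ at (-2,-11), heading south
nothing shorter than 3 reaches the goal.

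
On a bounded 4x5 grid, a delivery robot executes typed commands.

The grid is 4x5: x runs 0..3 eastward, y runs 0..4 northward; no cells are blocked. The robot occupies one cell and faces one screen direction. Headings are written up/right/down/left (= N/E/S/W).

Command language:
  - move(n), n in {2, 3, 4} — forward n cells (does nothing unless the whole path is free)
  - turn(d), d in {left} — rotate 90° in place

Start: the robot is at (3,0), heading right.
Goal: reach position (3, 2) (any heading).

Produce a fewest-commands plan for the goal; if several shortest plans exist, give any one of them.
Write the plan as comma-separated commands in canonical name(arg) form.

start: at (3,0), heading right
t=1 turn(left) ⇒ at (3,0), heading up
t=2 move(2) ⇒ at (3,2), heading up
shorter routes all fall short; 2 is best.

turn(left), move(2)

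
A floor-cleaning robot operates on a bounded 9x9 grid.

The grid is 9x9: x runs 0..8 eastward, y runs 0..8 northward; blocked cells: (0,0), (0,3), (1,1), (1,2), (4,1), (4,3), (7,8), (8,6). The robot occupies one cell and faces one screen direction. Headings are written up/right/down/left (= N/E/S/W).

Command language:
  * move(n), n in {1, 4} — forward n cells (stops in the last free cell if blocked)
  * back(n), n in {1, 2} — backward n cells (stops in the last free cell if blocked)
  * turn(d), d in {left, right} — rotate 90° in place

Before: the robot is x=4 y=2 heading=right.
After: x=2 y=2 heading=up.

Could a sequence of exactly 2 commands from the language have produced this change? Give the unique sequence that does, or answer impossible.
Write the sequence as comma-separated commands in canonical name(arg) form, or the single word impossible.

back(2), turn(left)

key: cell and facing (now N) both changed — the 2 commands mix motion and turning
initial: x=4 y=2 heading=right
1. back(2) → x=2 y=2 heading=right
2. turn(left) → x=2 y=2 heading=up
no other 2-command option fits: unique.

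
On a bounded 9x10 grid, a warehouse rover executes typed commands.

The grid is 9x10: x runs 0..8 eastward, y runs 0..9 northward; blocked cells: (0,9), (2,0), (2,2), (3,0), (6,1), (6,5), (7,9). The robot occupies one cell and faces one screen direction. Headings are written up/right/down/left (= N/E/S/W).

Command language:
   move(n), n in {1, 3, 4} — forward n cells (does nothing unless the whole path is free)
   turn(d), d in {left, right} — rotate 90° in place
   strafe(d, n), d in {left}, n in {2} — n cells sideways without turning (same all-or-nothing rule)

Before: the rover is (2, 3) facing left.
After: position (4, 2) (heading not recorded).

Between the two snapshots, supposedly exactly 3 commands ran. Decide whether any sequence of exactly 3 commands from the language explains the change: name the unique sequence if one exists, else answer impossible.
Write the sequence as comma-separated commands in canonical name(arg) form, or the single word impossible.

turn(left), strafe(left, 2), move(1)

key: order matters: swapping turn(left) and move(1) lands elsewhere
t0: (2, 3) facing left
[1] after turn(left): (2, 3) facing down
[2] after strafe(left, 2): (4, 3) facing down
[3] after move(1): (4, 2) facing down
uniquely the one of 216 3-step routes that fits.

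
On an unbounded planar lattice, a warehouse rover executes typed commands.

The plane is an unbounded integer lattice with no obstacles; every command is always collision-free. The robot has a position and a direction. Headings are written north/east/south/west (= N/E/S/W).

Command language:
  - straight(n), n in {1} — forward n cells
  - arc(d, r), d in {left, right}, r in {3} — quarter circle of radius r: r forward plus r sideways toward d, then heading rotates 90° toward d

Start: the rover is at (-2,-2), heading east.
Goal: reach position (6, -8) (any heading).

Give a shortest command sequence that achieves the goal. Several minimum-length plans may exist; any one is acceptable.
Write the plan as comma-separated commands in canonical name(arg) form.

straight(1), straight(1), arc(right, 3), arc(left, 3)

initial: at (-2,-2), heading east
1. straight(1) → at (-1,-2), heading east
2. straight(1) → at (0,-2), heading east
3. arc(right, 3) → at (3,-5), heading south
4. arc(left, 3) → at (6,-8), heading east
nothing shorter than 4 reaches the goal.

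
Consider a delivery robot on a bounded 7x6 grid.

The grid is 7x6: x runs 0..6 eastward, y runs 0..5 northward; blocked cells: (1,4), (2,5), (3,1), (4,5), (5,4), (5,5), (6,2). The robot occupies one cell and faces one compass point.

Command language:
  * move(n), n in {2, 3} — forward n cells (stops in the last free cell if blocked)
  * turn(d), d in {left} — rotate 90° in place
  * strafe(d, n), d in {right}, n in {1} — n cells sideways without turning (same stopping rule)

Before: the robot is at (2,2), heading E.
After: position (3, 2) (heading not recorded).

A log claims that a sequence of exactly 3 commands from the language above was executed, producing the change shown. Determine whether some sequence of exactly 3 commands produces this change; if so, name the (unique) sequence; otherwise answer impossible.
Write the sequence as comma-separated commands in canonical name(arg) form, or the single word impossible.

turn(left), strafe(right, 1), turn(left)

from: at (2,2), heading E
t=1 turn(left) ⇒ at (2,2), heading N
t=2 strafe(right, 1) ⇒ at (3,2), heading N
t=3 turn(left) ⇒ at (3,2), heading W
uniquely the one of 64 3-step routes that fits.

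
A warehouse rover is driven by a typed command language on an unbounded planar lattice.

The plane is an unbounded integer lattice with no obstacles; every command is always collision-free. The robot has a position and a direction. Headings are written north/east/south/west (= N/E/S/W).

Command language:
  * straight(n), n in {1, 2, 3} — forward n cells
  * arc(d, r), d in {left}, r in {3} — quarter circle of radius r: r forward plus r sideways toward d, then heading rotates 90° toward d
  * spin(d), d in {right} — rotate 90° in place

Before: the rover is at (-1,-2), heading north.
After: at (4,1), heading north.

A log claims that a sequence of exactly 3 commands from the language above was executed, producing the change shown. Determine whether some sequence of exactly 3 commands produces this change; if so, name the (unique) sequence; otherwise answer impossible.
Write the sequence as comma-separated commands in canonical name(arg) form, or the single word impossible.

key: still facing N at the end — net rotation zero over 3 steps
t0: at (-1,-2), heading north
step 1 (spin(right)): at (-1,-2), heading east
step 2 (straight(2)): at (1,-2), heading east
step 3 (arc(left, 3)): at (4,1), heading north
no rival 3-sequence matches.

spin(right), straight(2), arc(left, 3)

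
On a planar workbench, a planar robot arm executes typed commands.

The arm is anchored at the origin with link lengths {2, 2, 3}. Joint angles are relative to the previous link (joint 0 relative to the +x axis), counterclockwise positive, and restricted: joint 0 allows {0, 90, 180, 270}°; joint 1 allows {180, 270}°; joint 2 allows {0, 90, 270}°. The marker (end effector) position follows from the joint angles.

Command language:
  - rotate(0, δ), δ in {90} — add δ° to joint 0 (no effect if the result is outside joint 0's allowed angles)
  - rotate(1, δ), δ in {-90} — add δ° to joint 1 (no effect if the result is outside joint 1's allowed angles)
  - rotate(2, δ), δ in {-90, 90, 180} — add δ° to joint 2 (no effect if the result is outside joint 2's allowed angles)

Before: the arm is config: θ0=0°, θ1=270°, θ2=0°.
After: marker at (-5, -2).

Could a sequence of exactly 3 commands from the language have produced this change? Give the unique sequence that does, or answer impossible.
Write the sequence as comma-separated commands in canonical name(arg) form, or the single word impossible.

rotate(0, 90), rotate(0, 90), rotate(0, 90)

start: config: θ0=0°, θ1=270°, θ2=0°
t=1 rotate(0, 90) ⇒ config: θ0=90°, θ1=270°, θ2=0°
t=2 rotate(0, 90) ⇒ config: θ0=180°, θ1=270°, θ2=0°
t=3 rotate(0, 90) ⇒ config: θ0=270°, θ1=270°, θ2=0°
uniquely the one of 125 3-step routes that fits.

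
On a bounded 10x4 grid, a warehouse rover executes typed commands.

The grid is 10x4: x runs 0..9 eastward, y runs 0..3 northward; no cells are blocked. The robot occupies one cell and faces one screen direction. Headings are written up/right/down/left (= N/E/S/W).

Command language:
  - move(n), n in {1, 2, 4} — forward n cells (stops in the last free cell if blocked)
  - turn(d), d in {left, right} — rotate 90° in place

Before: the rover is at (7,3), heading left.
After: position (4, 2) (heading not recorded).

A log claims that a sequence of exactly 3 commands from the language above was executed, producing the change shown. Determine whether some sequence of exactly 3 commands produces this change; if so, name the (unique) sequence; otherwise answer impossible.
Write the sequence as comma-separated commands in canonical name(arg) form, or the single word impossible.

checked all 3-command options: none fits.

impossible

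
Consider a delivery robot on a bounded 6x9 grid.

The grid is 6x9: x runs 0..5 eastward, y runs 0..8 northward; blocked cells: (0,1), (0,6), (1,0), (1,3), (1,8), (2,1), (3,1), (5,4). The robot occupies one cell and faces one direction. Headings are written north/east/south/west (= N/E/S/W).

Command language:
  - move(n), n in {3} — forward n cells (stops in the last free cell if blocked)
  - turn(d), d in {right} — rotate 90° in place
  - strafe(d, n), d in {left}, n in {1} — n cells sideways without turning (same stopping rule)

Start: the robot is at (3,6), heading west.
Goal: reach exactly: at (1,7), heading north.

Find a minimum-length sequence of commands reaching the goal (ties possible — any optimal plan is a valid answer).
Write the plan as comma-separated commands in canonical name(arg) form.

move(3), turn(right), move(3)

from: at (3,6), heading west
1. move(3) → at (1,6), heading west
2. turn(right) → at (1,6), heading north
3. move(3) → at (1,7), heading north
no 2-step plan works, so 3 is optimal.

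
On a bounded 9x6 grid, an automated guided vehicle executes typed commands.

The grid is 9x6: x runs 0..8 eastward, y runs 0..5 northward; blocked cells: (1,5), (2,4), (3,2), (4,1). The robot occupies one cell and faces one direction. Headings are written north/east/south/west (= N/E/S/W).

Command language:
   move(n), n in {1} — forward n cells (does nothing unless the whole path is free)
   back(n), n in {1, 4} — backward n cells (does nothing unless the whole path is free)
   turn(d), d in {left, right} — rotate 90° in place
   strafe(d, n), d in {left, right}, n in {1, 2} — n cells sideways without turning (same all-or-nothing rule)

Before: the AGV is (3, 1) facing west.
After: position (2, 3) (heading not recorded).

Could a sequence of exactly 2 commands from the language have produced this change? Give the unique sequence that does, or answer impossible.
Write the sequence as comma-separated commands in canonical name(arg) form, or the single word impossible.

move(1), strafe(right, 2)

key: running strafe(right, 2) before move(1) would end elsewhere — order is forced
start: (3, 1) facing west
t=1 move(1) ⇒ (2, 1) facing west
t=2 strafe(right, 2) ⇒ (2, 3) facing west
no rival 2-sequence matches.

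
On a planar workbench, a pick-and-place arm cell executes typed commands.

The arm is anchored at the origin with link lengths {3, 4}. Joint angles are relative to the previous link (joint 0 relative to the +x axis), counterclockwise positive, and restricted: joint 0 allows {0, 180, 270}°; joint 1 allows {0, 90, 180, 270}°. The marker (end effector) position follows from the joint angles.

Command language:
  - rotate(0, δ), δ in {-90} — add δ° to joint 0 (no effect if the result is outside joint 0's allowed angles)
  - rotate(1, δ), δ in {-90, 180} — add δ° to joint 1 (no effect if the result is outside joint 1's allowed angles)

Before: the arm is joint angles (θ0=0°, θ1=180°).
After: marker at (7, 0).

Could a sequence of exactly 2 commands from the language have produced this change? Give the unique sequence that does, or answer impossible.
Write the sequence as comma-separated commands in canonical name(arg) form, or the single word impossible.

start: joint angles (θ0=0°, θ1=180°)
1. rotate(1, -90) → joint angles (θ0=0°, θ1=90°)
2. rotate(1, -90) → joint angles (θ0=0°, θ1=0°)
no other 2-command option fits: unique.

rotate(1, -90), rotate(1, -90)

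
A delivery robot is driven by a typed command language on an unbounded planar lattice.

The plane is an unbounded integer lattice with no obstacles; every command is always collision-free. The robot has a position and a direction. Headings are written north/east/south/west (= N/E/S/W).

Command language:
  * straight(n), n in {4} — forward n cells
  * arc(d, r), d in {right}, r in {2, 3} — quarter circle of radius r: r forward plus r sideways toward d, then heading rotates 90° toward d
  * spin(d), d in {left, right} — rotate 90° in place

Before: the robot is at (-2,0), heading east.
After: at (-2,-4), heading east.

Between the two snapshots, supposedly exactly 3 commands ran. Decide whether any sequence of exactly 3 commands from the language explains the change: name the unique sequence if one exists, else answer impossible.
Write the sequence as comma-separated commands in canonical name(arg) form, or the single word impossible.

spin(right), straight(4), spin(left)

key: order matters: swapping spin(right) and spin(left) lands elsewhere
start: at (-2,0), heading east
step 1 (spin(right)): at (-2,0), heading south
step 2 (straight(4)): at (-2,-4), heading south
step 3 (spin(left)): at (-2,-4), heading east
no rival 3-sequence matches.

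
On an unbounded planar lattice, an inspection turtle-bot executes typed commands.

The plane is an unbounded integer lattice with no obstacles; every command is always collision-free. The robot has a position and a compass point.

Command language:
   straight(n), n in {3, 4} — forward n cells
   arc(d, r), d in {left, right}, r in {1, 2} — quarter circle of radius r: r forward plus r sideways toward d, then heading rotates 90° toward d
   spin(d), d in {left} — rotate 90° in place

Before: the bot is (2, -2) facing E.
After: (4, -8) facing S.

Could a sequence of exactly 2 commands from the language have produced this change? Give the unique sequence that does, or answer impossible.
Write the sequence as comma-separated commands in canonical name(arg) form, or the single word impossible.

key: cell and facing (now S) both changed — the 2 commands mix motion and turning
start: (2, -2) facing E
[1] after arc(right, 2): (4, -4) facing S
[2] after straight(4): (4, -8) facing S
all 49 alternatives checked — unique.

arc(right, 2), straight(4)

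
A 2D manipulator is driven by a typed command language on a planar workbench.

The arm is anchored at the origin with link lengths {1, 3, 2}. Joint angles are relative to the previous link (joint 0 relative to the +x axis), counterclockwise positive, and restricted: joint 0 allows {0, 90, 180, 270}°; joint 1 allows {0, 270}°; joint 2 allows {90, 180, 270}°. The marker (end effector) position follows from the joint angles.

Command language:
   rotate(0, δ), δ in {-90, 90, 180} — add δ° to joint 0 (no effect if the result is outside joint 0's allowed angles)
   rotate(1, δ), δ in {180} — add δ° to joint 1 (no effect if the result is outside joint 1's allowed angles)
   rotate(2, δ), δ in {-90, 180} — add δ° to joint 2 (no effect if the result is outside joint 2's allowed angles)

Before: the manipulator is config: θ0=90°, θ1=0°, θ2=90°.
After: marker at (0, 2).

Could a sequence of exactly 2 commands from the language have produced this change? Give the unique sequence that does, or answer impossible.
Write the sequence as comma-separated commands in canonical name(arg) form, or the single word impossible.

key: order matters: swapping rotate(2, 180) and rotate(2, -90) lands elsewhere
start: config: θ0=90°, θ1=0°, θ2=90°
1. rotate(2, 180) → config: θ0=90°, θ1=0°, θ2=270°
2. rotate(2, -90) → config: θ0=90°, θ1=0°, θ2=180°
uniquely the one of 36 2-step routes that fits.

rotate(2, 180), rotate(2, -90)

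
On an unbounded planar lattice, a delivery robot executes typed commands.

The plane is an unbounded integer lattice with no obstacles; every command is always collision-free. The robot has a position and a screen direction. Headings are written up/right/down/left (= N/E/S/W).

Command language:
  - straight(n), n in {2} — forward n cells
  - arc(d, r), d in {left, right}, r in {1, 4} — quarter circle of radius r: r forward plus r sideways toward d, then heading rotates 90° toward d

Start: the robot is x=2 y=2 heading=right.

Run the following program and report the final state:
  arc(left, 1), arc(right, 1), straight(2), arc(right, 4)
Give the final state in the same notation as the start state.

initial: x=2 y=2 heading=right
1. arc(left, 1) → x=3 y=3 heading=up
2. arc(right, 1) → x=4 y=4 heading=right
3. straight(2) → x=6 y=4 heading=right
4. arc(right, 4) → x=10 y=0 heading=down

x=10 y=0 heading=down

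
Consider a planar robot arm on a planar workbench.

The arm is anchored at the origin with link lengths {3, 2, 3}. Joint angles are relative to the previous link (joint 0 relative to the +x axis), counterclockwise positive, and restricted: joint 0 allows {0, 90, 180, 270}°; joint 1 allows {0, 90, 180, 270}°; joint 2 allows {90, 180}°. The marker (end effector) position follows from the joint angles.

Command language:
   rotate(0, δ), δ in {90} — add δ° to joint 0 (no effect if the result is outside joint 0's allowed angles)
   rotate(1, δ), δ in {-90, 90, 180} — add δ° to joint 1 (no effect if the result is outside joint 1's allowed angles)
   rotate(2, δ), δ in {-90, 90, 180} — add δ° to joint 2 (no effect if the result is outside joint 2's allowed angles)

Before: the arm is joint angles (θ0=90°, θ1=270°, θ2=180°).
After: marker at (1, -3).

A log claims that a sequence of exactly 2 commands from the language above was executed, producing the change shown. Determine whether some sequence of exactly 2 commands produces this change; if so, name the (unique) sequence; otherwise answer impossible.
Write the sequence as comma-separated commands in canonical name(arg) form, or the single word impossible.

rotate(0, 90), rotate(0, 90)

initial: joint angles (θ0=90°, θ1=270°, θ2=180°)
step 1 (rotate(0, 90)): joint angles (θ0=180°, θ1=270°, θ2=180°)
step 2 (rotate(0, 90)): joint angles (θ0=270°, θ1=270°, θ2=180°)
all 49 alternatives checked — unique.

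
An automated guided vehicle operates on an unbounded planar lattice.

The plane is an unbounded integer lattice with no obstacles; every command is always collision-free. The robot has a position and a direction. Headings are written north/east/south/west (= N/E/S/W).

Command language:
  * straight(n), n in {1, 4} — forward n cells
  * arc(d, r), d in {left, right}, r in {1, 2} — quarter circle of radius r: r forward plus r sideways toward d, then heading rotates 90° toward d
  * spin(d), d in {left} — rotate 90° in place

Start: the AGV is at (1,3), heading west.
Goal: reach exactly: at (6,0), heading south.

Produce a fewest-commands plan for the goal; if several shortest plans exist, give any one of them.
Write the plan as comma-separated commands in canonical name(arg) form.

arc(left, 1), spin(left), straight(4), arc(right, 2)

t0: at (1,3), heading west
t=1 arc(left, 1) ⇒ at (0,2), heading south
t=2 spin(left) ⇒ at (0,2), heading east
t=3 straight(4) ⇒ at (4,2), heading east
t=4 arc(right, 2) ⇒ at (6,0), heading south
no 3-step plan works, so 4 is optimal.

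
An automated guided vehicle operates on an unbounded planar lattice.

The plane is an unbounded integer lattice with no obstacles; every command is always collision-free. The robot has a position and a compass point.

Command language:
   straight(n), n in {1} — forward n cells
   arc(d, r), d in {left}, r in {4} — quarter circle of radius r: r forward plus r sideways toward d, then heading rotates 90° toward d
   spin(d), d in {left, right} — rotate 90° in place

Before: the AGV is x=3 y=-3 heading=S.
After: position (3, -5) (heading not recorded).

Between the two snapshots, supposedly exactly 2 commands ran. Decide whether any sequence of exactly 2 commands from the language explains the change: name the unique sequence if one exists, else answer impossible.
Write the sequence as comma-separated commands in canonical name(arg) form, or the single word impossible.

straight(1), straight(1)

t0: x=3 y=-3 heading=S
t=1 straight(1) ⇒ x=3 y=-4 heading=S
t=2 straight(1) ⇒ x=3 y=-5 heading=S
no other 2-command option fits: unique.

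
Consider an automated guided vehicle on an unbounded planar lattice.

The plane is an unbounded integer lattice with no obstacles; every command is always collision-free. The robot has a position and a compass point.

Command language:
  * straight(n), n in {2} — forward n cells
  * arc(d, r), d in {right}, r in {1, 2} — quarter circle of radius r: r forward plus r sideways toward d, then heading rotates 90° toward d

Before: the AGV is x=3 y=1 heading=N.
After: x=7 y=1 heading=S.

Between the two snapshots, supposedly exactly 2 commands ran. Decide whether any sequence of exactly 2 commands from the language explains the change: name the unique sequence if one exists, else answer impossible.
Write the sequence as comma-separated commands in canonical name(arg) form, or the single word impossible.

key: position moved to (7,1) AND the heading swung to S — translation plus rotation needed
t0: x=3 y=1 heading=N
[1] after arc(right, 2): x=5 y=3 heading=E
[2] after arc(right, 2): x=7 y=1 heading=S
no other 2-command option fits: unique.

arc(right, 2), arc(right, 2)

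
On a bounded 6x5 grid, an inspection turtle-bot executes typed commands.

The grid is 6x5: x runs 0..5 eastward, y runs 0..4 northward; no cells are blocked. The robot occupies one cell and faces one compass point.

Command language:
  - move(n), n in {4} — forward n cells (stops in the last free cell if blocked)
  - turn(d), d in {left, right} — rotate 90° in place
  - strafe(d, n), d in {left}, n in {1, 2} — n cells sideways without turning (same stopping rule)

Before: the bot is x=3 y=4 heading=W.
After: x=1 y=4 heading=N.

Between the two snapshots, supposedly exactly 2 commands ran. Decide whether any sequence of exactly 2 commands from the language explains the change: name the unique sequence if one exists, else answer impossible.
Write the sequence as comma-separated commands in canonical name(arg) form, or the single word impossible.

turn(right), strafe(left, 2)

key: order matters: swapping turn(right) and strafe(left, 2) lands elsewhere
start: x=3 y=4 heading=W
1. turn(right) → x=3 y=4 heading=N
2. strafe(left, 2) → x=1 y=4 heading=N
all 25 alternatives checked — unique.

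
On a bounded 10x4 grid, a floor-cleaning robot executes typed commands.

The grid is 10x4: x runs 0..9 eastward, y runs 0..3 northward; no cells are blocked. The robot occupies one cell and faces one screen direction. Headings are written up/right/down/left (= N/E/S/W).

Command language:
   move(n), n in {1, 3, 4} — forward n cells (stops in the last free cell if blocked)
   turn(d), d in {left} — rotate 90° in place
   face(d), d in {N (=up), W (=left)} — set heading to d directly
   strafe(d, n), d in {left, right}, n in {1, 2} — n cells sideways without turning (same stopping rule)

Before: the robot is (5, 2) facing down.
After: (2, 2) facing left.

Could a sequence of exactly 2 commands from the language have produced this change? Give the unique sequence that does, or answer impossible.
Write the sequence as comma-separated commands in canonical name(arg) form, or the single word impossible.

key: order matters: swapping face(W) and move(3) lands elsewhere
start: (5, 2) facing down
step 1 (face(W)): (5, 2) facing left
step 2 (move(3)): (2, 2) facing left
no rival 2-sequence matches.

face(W), move(3)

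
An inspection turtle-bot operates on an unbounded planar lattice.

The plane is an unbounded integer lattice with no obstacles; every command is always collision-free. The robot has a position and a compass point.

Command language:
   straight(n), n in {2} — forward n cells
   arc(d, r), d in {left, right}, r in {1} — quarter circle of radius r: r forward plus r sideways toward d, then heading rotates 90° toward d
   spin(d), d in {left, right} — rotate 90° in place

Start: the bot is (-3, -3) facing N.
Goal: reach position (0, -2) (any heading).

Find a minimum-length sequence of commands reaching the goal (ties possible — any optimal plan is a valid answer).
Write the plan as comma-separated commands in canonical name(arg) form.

start: (-3, -3) facing N
1. arc(right, 1) → (-2, -2) facing E
2. straight(2) → (0, -2) facing E
shorter routes all fall short; 2 is best.

arc(right, 1), straight(2)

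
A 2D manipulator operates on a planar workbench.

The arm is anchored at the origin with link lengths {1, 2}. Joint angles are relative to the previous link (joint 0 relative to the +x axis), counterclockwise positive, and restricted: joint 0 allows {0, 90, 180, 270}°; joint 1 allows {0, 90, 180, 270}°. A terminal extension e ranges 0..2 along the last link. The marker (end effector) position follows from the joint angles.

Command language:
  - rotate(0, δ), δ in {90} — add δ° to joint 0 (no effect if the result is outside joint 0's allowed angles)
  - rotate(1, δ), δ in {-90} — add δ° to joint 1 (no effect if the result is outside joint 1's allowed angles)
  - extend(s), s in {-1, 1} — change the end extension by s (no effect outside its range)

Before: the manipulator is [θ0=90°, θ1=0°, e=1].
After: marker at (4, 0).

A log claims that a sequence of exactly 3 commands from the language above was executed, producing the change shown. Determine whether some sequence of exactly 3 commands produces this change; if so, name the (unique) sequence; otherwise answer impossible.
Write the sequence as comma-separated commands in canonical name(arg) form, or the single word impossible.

rotate(0, 90), rotate(0, 90), rotate(0, 90)

start: [θ0=90°, θ1=0°, e=1]
1. rotate(0, 90) → [θ0=180°, θ1=0°, e=1]
2. rotate(0, 90) → [θ0=270°, θ1=0°, e=1]
3. rotate(0, 90) → [θ0=0°, θ1=0°, e=1]
uniquely the one of 64 3-step routes that fits.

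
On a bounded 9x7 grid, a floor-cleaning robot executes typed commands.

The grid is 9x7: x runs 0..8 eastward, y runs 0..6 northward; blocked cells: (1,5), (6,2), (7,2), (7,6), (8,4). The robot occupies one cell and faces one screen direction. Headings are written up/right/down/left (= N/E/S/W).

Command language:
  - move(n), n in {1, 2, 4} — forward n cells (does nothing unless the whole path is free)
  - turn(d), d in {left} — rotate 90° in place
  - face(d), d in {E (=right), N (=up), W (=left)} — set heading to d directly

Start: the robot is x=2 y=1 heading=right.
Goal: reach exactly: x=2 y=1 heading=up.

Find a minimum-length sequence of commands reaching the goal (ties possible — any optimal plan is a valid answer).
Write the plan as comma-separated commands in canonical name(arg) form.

turn(left)

t0: x=2 y=1 heading=right
1. turn(left) → x=2 y=1 heading=up
no 0-step plan works, so 1 is optimal.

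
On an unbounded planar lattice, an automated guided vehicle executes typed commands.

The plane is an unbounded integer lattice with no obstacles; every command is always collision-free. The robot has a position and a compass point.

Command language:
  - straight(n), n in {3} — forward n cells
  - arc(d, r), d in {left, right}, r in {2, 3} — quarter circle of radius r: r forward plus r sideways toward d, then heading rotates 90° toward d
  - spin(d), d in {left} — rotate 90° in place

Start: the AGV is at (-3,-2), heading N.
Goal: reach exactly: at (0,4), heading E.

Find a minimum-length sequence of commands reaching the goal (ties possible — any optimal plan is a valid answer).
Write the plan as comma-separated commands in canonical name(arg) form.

straight(3), arc(right, 3)

from: at (-3,-2), heading N
[1] after straight(3): at (-3,1), heading N
[2] after arc(right, 3): at (0,4), heading E
no 1-step plan works, so 2 is optimal.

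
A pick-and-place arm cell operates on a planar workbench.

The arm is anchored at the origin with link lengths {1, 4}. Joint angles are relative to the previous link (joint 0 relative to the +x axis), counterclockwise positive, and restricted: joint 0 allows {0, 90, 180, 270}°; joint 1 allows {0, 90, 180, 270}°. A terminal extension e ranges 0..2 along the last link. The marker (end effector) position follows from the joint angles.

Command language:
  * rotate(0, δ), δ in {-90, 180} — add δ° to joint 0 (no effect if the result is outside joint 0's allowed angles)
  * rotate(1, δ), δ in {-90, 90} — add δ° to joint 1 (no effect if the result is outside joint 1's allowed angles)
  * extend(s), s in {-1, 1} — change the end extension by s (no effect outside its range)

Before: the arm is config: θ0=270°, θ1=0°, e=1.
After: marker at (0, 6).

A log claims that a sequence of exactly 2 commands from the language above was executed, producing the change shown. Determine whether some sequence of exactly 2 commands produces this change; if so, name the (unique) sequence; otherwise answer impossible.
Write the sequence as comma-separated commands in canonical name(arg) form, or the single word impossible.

from: config: θ0=270°, θ1=0°, e=1
step 1 (rotate(0, -90)): config: θ0=180°, θ1=0°, e=1
step 2 (rotate(0, -90)): config: θ0=90°, θ1=0°, e=1
uniquely the one of 36 2-step routes that fits.

rotate(0, -90), rotate(0, -90)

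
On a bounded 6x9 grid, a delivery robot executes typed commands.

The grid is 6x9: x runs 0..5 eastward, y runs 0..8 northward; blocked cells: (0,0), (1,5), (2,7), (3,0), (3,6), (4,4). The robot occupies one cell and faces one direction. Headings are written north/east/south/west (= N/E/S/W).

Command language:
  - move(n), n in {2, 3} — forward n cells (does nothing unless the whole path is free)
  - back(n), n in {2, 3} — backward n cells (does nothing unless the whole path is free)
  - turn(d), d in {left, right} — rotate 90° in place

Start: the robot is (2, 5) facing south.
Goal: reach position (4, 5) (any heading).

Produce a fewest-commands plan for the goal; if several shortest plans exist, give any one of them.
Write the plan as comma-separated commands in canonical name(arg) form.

from: (2, 5) facing south
[1] after turn(right): (2, 5) facing west
[2] after back(2): (4, 5) facing west
minimal: 2 command(s), checked below 2.

turn(right), back(2)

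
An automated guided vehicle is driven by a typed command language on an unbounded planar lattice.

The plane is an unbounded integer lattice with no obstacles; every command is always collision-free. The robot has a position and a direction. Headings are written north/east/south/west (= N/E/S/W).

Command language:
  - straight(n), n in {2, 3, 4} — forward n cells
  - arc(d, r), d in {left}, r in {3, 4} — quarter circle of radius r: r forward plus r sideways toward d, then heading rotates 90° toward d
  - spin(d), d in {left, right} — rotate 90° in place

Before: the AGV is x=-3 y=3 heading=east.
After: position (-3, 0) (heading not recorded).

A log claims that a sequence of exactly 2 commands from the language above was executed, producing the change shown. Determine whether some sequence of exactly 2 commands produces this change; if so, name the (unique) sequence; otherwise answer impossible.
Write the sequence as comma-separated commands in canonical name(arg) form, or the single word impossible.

spin(right), straight(3)

key: running straight(3) before spin(right) would end elsewhere — order is forced
from: x=-3 y=3 heading=east
step 1 (spin(right)): x=-3 y=3 heading=south
step 2 (straight(3)): x=-3 y=0 heading=south
uniquely the one of 49 2-step routes that fits.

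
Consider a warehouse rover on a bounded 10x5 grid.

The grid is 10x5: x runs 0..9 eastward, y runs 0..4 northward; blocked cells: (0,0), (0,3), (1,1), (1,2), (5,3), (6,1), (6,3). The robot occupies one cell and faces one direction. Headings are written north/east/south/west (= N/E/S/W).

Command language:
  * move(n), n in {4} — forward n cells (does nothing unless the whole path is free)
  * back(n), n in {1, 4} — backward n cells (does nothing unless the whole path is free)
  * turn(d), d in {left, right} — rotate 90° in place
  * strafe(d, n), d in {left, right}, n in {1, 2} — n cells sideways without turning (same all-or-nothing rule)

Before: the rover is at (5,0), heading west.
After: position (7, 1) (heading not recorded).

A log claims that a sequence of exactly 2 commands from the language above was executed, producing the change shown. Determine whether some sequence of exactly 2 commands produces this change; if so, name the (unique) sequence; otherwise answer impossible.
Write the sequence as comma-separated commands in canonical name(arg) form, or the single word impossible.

all 81 sequences checked — none match.

impossible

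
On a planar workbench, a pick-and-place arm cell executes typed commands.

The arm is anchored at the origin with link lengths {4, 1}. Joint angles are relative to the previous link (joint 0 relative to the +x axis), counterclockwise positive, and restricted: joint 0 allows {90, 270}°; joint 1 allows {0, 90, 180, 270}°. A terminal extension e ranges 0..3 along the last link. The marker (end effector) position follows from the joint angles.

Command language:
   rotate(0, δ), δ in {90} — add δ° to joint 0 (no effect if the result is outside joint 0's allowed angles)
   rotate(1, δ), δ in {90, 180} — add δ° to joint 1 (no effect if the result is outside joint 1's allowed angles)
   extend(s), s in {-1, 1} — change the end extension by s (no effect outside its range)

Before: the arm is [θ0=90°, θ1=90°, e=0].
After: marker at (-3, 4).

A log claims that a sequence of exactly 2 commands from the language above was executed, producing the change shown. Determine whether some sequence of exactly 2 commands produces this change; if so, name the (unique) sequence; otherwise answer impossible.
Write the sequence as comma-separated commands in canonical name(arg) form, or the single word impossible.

begin: [θ0=90°, θ1=90°, e=0]
step 1 (extend(1)): [θ0=90°, θ1=90°, e=1]
step 2 (extend(1)): [θ0=90°, θ1=90°, e=2]
no other 2-command option fits: unique.

extend(1), extend(1)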